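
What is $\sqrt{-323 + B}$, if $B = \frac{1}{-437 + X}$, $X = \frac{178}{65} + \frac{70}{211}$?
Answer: $\frac{2 i \sqrt{2860066793169553}}{5951347} \approx 17.972 i$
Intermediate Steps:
$X = \frac{42108}{13715}$ ($X = 178 \cdot \frac{1}{65} + 70 \cdot \frac{1}{211} = \frac{178}{65} + \frac{70}{211} = \frac{42108}{13715} \approx 3.0702$)
$B = - \frac{13715}{5951347}$ ($B = \frac{1}{-437 + \frac{42108}{13715}} = \frac{1}{- \frac{5951347}{13715}} = - \frac{13715}{5951347} \approx -0.0023045$)
$\sqrt{-323 + B} = \sqrt{-323 - \frac{13715}{5951347}} = \sqrt{- \frac{1922298796}{5951347}} = \frac{2 i \sqrt{2860066793169553}}{5951347}$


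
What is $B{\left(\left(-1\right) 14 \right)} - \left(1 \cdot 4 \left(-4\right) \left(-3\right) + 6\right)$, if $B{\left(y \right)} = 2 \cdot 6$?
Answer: $-42$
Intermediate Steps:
$B{\left(y \right)} = 12$
$B{\left(\left(-1\right) 14 \right)} - \left(1 \cdot 4 \left(-4\right) \left(-3\right) + 6\right) = 12 - \left(1 \cdot 4 \left(-4\right) \left(-3\right) + 6\right) = 12 - \left(4 \left(-4\right) \left(-3\right) + 6\right) = 12 - \left(\left(-16\right) \left(-3\right) + 6\right) = 12 - \left(48 + 6\right) = 12 - 54 = -42$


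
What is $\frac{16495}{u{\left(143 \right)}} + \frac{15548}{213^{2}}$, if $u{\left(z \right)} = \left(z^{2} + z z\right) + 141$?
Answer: $\frac{1386436027}{1861898391} \approx 0.74464$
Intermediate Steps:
$u{\left(z \right)} = 141 + 2 z^{2}$ ($u{\left(z \right)} = \left(z^{2} + z^{2}\right) + 141 = 2 z^{2} + 141 = 141 + 2 z^{2}$)
$\frac{16495}{u{\left(143 \right)}} + \frac{15548}{213^{2}} = \frac{16495}{141 + 2 \cdot 143^{2}} + \frac{15548}{213^{2}} = \frac{16495}{141 + 2 \cdot 20449} + \frac{15548}{45369} = \frac{16495}{141 + 40898} + 15548 \cdot \frac{1}{45369} = \frac{16495}{41039} + \frac{15548}{45369} = \frac{1386436027}{1861898391}$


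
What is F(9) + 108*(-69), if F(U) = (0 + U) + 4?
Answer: -7439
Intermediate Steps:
F(U) = 4 + U (F(U) = U + 4 = 4 + U)
F(9) + 108*(-69) = (4 + 9) + 108*(-69) = 13 - 7452 = -7439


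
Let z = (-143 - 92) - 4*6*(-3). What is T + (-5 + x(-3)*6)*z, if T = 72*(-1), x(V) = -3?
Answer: 3677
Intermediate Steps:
T = -72
z = -163 (z = -235 - 24*(-3) = -235 + 72 = -163)
T + (-5 + x(-3)*6)*z = -72 + (-5 - 3*6)*(-163) = -72 + (-5 - 18)*(-163) = -72 - 23*(-163) = -72 + 3749 = 3677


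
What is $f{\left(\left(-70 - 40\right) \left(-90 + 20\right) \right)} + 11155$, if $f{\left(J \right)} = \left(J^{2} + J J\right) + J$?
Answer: $118598855$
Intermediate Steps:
$f{\left(J \right)} = J + 2 J^{2}$ ($f{\left(J \right)} = \left(J^{2} + J^{2}\right) + J = 2 J^{2} + J = J + 2 J^{2}$)
$f{\left(\left(-70 - 40\right) \left(-90 + 20\right) \right)} + 11155 = \left(-70 - 40\right) \left(-90 + 20\right) \left(1 + 2 \left(-70 - 40\right) \left(-90 + 20\right)\right) + 11155 = \left(-110\right) \left(-70\right) \left(1 + 2 \left(\left(-110\right) \left(-70\right)\right)\right) + 11155 = 7700 \left(1 + 2 \cdot 7700\right) + 11155 = 7700 \left(1 + 15400\right) + 11155 = 7700 \cdot 15401 + 11155 = 118587700 + 11155 = 118598855$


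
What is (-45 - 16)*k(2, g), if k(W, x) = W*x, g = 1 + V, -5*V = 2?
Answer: -366/5 ≈ -73.200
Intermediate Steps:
V = -⅖ (V = -⅕*2 = -⅖ ≈ -0.40000)
g = ⅗ (g = 1 - ⅖ = ⅗ ≈ 0.60000)
(-45 - 16)*k(2, g) = (-45 - 16)*(2*(⅗)) = -61*6/5 = -366/5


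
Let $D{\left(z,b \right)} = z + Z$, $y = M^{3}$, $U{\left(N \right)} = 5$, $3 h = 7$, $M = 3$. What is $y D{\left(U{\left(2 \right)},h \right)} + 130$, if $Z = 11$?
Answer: $562$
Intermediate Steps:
$h = \frac{7}{3}$ ($h = \frac{1}{3} \cdot 7 = \frac{7}{3} \approx 2.3333$)
$y = 27$ ($y = 3^{3} = 27$)
$D{\left(z,b \right)} = 11 + z$ ($D{\left(z,b \right)} = z + 11 = 11 + z$)
$y D{\left(U{\left(2 \right)},h \right)} + 130 = 27 \left(11 + 5\right) + 130 = 27 \cdot 16 + 130 = 432 + 130 = 562$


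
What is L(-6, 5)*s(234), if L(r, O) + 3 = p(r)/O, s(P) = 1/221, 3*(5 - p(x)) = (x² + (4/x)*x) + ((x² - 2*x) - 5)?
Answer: -113/3315 ≈ -0.034087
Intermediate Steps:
p(x) = 16/3 - 2*x²/3 + 2*x/3 (p(x) = 5 - ((x² + (4/x)*x) + ((x² - 2*x) - 5))/3 = 5 - ((x² + 4) + (-5 + x² - 2*x))/3 = 5 - ((4 + x²) + (-5 + x² - 2*x))/3 = 5 - (-1 - 2*x + 2*x²)/3 = 5 + (⅓ - 2*x²/3 + 2*x/3) = 16/3 - 2*x²/3 + 2*x/3)
s(P) = 1/221
L(r, O) = -3 + (16/3 - 2*r²/3 + 2*r/3)/O
L(-6, 5)*s(234) = ((⅓)*(16 - 9*5 - 2*(-6)² + 2*(-6))/5)*(1/221) = ((⅓)*(⅕)*(16 - 45 - 2*36 - 12))*(1/221) = ((⅓)*(⅕)*(16 - 45 - 72 - 12))*(1/221) = ((⅓)*(⅕)*(-113))*(1/221) = -113/15*1/221 = -113/3315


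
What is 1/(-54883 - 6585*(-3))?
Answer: -1/35128 ≈ -2.8467e-5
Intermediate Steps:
1/(-54883 - 6585*(-3)) = 1/(-54883 + 19755) = 1/(-35128) = -1/35128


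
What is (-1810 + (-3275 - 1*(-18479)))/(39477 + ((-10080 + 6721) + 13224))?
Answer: 6697/24671 ≈ 0.27145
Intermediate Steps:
(-1810 + (-3275 - 1*(-18479)))/(39477 + ((-10080 + 6721) + 13224)) = (-1810 + (-3275 + 18479))/(39477 + (-3359 + 13224)) = (-1810 + 15204)/(39477 + 9865) = 13394/49342 = 13394*(1/49342) = 6697/24671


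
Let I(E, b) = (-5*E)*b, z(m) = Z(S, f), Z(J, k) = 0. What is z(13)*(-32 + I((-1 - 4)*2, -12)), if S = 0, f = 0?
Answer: 0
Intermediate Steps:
z(m) = 0
I(E, b) = -5*E*b
z(13)*(-32 + I((-1 - 4)*2, -12)) = 0*(-32 - 5*(-1 - 4)*2*(-12)) = 0*(-32 - 5*(-5*2)*(-12)) = 0*(-32 - 5*(-10)*(-12)) = 0*(-32 - 600) = 0*(-632) = 0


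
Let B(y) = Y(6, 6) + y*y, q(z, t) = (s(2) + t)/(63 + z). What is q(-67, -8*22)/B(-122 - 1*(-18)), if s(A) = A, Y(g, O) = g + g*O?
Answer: 87/21716 ≈ 0.0040063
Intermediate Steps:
Y(g, O) = g + O*g
q(z, t) = (2 + t)/(63 + z)
B(y) = 42 + y² (B(y) = 6*(1 + 6) + y*y = 6*7 + y² = 42 + y²)
q(-67, -8*22)/B(-122 - 1*(-18)) = ((2 - 8*22)/(63 - 67))/(42 + (-122 - 1*(-18))²) = ((2 - 176)/(-4))/(42 + (-122 + 18)²) = (-¼*(-174))/(42 + (-104)²) = 87/(2*(42 + 10816)) = (87/2)/10858 = (87/2)*(1/10858) = 87/21716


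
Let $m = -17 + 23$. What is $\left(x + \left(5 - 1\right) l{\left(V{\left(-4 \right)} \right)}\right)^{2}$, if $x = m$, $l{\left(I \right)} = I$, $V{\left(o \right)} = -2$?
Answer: $4$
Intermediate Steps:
$m = 6$
$x = 6$
$\left(x + \left(5 - 1\right) l{\left(V{\left(-4 \right)} \right)}\right)^{2} = \left(6 + \left(5 - 1\right) \left(-2\right)\right)^{2} = \left(6 + 4 \left(-2\right)\right)^{2} = \left(6 - 8\right)^{2} = \left(-2\right)^{2} = 4$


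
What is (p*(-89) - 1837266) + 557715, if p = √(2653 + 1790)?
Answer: -1279551 - 89*√4443 ≈ -1.2855e+6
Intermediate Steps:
p = √4443 ≈ 66.656
(p*(-89) - 1837266) + 557715 = (√4443*(-89) - 1837266) + 557715 = (-89*√4443 - 1837266) + 557715 = (-1837266 - 89*√4443) + 557715 = -1279551 - 89*√4443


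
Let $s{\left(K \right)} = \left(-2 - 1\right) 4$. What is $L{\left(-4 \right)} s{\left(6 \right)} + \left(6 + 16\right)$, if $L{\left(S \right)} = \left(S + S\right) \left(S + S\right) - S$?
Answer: $-794$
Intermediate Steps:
$s{\left(K \right)} = -12$ ($s{\left(K \right)} = \left(-3\right) 4 = -12$)
$L{\left(S \right)} = - S + 4 S^{2}$ ($L{\left(S \right)} = 2 S 2 S - S = 4 S^{2} - S = - S + 4 S^{2}$)
$L{\left(-4 \right)} s{\left(6 \right)} + \left(6 + 16\right) = - 4 \left(-1 + 4 \left(-4\right)\right) \left(-12\right) + \left(6 + 16\right) = - 4 \left(-1 - 16\right) \left(-12\right) + 22 = \left(-4\right) \left(-17\right) \left(-12\right) + 22 = 68 \left(-12\right) + 22 = -816 + 22 = -794$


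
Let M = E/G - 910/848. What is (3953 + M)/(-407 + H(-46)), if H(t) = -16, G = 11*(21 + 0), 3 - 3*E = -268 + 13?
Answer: -387103991/41430312 ≈ -9.3435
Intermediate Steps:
E = 86 (E = 1 - (-268 + 13)/3 = 1 - ⅓*(-255) = 1 + 85 = 86)
G = 231 (G = 11*21 = 231)
M = -68641/97944 (M = 86/231 - 910/848 = 86*(1/231) - 910*1/848 = 86/231 - 455/424 = -68641/97944 ≈ -0.70082)
(3953 + M)/(-407 + H(-46)) = (3953 - 68641/97944)/(-407 - 16) = (387103991/97944)/(-423) = (387103991/97944)*(-1/423) = -387103991/41430312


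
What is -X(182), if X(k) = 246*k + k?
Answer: -44954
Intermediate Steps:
X(k) = 247*k
-X(182) = -247*182 = -1*44954 = -44954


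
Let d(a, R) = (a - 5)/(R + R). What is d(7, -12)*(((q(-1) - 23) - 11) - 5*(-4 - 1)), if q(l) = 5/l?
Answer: 7/6 ≈ 1.1667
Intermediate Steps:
d(a, R) = (-5 + a)/(2*R) (d(a, R) = (-5 + a)/((2*R)) = (-5 + a)*(1/(2*R)) = (-5 + a)/(2*R))
d(7, -12)*(((q(-1) - 23) - 11) - 5*(-4 - 1)) = ((½)*(-5 + 7)/(-12))*(((5/(-1) - 23) - 11) - 5*(-4 - 1)) = ((½)*(-1/12)*2)*(((5*(-1) - 23) - 11) - 5*(-5)) = -(((-5 - 23) - 11) - 1*(-25))/12 = -((-28 - 11) + 25)/12 = -(-39 + 25)/12 = -1/12*(-14) = 7/6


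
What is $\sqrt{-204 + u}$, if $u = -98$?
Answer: $i \sqrt{302} \approx 17.378 i$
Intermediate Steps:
$\sqrt{-204 + u} = \sqrt{-204 - 98} = \sqrt{-302} = i \sqrt{302}$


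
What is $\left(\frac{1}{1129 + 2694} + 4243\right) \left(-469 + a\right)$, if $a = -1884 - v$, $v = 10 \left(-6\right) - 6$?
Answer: $- \frac{37097404130}{3823} \approx -9.7037 \cdot 10^{6}$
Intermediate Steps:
$v = -66$ ($v = -60 - 6 = -66$)
$a = -1818$ ($a = -1884 - -66 = -1884 + 66 = -1818$)
$\left(\frac{1}{1129 + 2694} + 4243\right) \left(-469 + a\right) = \left(\frac{1}{1129 + 2694} + 4243\right) \left(-469 - 1818\right) = \left(\frac{1}{3823} + 4243\right) \left(-2287\right) = \frac{16220990}{3823} \left(-2287\right) = - \frac{37097404130}{3823}$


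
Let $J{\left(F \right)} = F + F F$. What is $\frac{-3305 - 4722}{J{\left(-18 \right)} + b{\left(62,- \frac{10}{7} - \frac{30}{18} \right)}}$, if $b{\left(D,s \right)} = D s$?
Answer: $- \frac{168567}{2396} \approx -70.354$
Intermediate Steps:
$J{\left(F \right)} = F + F^{2}$
$\frac{-3305 - 4722}{J{\left(-18 \right)} + b{\left(62,- \frac{10}{7} - \frac{30}{18} \right)}} = \frac{-3305 - 4722}{- 18 \left(1 - 18\right) + 62 \left(- \frac{10}{7} - \frac{30}{18}\right)} = - \frac{8027}{\left(-18\right) \left(-17\right) + 62 \left(\left(-10\right) \frac{1}{7} - \frac{5}{3}\right)} = - \frac{8027}{306 + 62 \left(- \frac{10}{7} - \frac{5}{3}\right)} = - \frac{8027}{306 + 62 \left(- \frac{65}{21}\right)} = - \frac{8027}{306 - \frac{4030}{21}} = - \frac{8027}{\frac{2396}{21}} = \left(-8027\right) \frac{21}{2396} = - \frac{168567}{2396}$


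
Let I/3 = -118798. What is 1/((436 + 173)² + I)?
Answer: 1/14487 ≈ 6.9027e-5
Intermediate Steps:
I = -356394 (I = 3*(-118798) = -356394)
1/((436 + 173)² + I) = 1/((436 + 173)² - 356394) = 1/(609² - 356394) = 1/(370881 - 356394) = 1/14487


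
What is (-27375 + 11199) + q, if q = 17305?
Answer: 1129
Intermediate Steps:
(-27375 + 11199) + q = (-27375 + 11199) + 17305 = -16176 + 17305 = 1129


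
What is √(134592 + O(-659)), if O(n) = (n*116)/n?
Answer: 2*√33677 ≈ 367.03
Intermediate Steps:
O(n) = 116 (O(n) = (116*n)/n = 116)
√(134592 + O(-659)) = √(134592 + 116) = √134708 = 2*√33677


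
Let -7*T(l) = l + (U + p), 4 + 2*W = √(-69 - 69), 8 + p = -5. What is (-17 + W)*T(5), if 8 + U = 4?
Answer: -228/7 + 6*I*√138/7 ≈ -32.571 + 10.069*I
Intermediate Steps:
U = -4 (U = -8 + 4 = -4)
p = -13 (p = -8 - 5 = -13)
W = -2 + I*√138/2 (W = -2 + √(-69 - 69)/2 = -2 + √(-138)/2 = -2 + (I*√138)/2 = -2 + I*√138/2 ≈ -2.0 + 5.8737*I)
T(l) = 17/7 - l/7 (T(l) = -(l + (-4 - 13))/7 = -(l - 17)/7 = -(-17 + l)/7 = 17/7 - l/7)
(-17 + W)*T(5) = (-17 + (-2 + I*√138/2))*(17/7 - ⅐*5) = (-19 + I*√138/2)*(17/7 - 5/7) = (-19 + I*√138/2)*(12/7) = -228/7 + 6*I*√138/7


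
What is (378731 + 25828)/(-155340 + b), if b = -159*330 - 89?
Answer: -404559/207899 ≈ -1.9459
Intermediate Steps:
b = -52559 (b = -52470 - 89 = -52559)
(378731 + 25828)/(-155340 + b) = (378731 + 25828)/(-155340 - 52559) = 404559/(-207899) = 404559*(-1/207899) = -404559/207899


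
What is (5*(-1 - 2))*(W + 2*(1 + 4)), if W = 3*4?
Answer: -330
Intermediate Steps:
W = 12
(5*(-1 - 2))*(W + 2*(1 + 4)) = (5*(-1 - 2))*(12 + 2*(1 + 4)) = (5*(-3))*(12 + 2*5) = -15*(12 + 10) = -15*22 = -330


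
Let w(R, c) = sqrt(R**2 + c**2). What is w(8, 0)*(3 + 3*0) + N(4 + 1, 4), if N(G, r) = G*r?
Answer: 44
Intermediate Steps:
w(8, 0)*(3 + 3*0) + N(4 + 1, 4) = sqrt(8**2 + 0**2)*(3 + 3*0) + (4 + 1)*4 = sqrt(64 + 0)*(3 + 0) + 5*4 = sqrt(64)*3 + 20 = 8*3 + 20 = 24 + 20 = 44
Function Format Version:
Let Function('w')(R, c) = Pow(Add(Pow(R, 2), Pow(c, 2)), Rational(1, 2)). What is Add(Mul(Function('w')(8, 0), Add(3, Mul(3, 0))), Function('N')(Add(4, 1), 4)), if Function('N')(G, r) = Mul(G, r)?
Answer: 44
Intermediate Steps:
Add(Mul(Function('w')(8, 0), Add(3, Mul(3, 0))), Function('N')(Add(4, 1), 4)) = Add(Mul(Pow(Add(Pow(8, 2), Pow(0, 2)), Rational(1, 2)), Add(3, Mul(3, 0))), Mul(Add(4, 1), 4)) = Add(Mul(Pow(Add(64, 0), Rational(1, 2)), Add(3, 0)), Mul(5, 4)) = Add(Mul(Pow(64, Rational(1, 2)), 3), 20) = Add(Mul(8, 3), 20) = Add(24, 20) = 44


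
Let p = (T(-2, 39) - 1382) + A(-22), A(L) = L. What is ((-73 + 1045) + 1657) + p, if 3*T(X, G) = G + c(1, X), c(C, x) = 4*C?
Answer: 3718/3 ≈ 1239.3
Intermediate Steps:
T(X, G) = 4/3 + G/3 (T(X, G) = (G + 4*1)/3 = (G + 4)/3 = (4 + G)/3 = 4/3 + G/3)
p = -4169/3 (p = ((4/3 + (1/3)*39) - 1382) - 22 = ((4/3 + 13) - 1382) - 22 = (43/3 - 1382) - 22 = -4103/3 - 22 = -4169/3 ≈ -1389.7)
((-73 + 1045) + 1657) + p = ((-73 + 1045) + 1657) - 4169/3 = (972 + 1657) - 4169/3 = 2629 - 4169/3 = 3718/3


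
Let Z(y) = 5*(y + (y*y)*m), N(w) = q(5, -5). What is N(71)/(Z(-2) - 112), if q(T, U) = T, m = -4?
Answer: -5/202 ≈ -0.024752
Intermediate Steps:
N(w) = 5
Z(y) = -20*y² + 5*y (Z(y) = 5*(y + (y*y)*(-4)) = 5*(y + y²*(-4)) = 5*(y - 4*y²) = -20*y² + 5*y)
N(71)/(Z(-2) - 112) = 5/(5*(-2)*(1 - 4*(-2)) - 112) = 5/(5*(-2)*(1 + 8) - 112) = 5/(5*(-2)*9 - 112) = 5/(-90 - 112) = 5/(-202) = -1/202*5 = -5/202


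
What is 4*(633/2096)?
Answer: 633/524 ≈ 1.2080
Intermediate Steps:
4*(633/2096) = 633/524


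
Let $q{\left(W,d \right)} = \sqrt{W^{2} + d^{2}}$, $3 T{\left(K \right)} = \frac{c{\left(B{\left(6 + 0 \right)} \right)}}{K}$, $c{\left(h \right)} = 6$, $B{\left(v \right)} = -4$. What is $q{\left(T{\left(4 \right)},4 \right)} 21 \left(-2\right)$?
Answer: $- 21 \sqrt{65} \approx -169.31$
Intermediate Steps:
$T{\left(K \right)} = \frac{2}{K}$ ($T{\left(K \right)} = \frac{6 \frac{1}{K}}{3} = \frac{2}{K}$)
$q{\left(T{\left(4 \right)},4 \right)} 21 \left(-2\right) = \sqrt{\left(\frac{2}{4}\right)^{2} + 4^{2}} \cdot 21 \left(-2\right) = \sqrt{\left(2 \cdot \frac{1}{4}\right)^{2} + 16} \cdot 21 \left(-2\right) = \sqrt{\left(\frac{1}{2}\right)^{2} + 16} \cdot 21 \left(-2\right) = \sqrt{\frac{1}{4} + 16} \cdot 21 \left(-2\right) = \sqrt{\frac{65}{4}} \cdot 21 \left(-2\right) = \frac{\sqrt{65}}{2} \cdot 21 \left(-2\right) = \frac{21 \sqrt{65}}{2} \left(-2\right) = - 21 \sqrt{65}$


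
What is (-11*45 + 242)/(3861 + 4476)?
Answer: -253/8337 ≈ -0.030347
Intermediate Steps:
(-11*45 + 242)/(3861 + 4476) = (-495 + 242)/8337 = -253*1/8337 = -253/8337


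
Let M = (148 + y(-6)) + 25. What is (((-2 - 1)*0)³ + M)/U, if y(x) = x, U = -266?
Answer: -167/266 ≈ -0.62782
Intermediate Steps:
M = 167 (M = (148 - 6) + 25 = 142 + 25 = 167)
(((-2 - 1)*0)³ + M)/U = (((-2 - 1)*0)³ + 167)/(-266) = -((-3*0)³ + 167)/266 = -(0³ + 167)/266 = -(0 + 167)/266 = -1/266*167 = -167/266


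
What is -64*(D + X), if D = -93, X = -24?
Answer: 7488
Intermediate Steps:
-64*(D + X) = -64*(-93 - 24) = -64*(-117) = 7488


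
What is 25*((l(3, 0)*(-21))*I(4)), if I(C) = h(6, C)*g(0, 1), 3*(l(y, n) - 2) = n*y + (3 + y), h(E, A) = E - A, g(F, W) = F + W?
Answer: -4200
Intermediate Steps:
l(y, n) = 3 + y/3 + n*y/3 (l(y, n) = 2 + (n*y + (3 + y))/3 = 2 + (3 + y + n*y)/3 = 2 + (1 + y/3 + n*y/3) = 3 + y/3 + n*y/3)
I(C) = 6 - C (I(C) = (6 - C)*(0 + 1) = (6 - C)*1 = 6 - C)
25*((l(3, 0)*(-21))*I(4)) = 25*(((3 + (1/3)*3 + (1/3)*0*3)*(-21))*(6 - 1*4)) = 25*(((3 + 1 + 0)*(-21))*(6 - 4)) = 25*((4*(-21))*2) = 25*(-84*2) = 25*(-168) = -4200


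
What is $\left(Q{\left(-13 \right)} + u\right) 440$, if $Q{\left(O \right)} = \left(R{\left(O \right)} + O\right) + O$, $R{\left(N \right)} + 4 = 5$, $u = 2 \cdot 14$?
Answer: $1320$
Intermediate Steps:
$u = 28$
$R{\left(N \right)} = 1$ ($R{\left(N \right)} = -4 + 5 = 1$)
$Q{\left(O \right)} = 1 + 2 O$ ($Q{\left(O \right)} = \left(1 + O\right) + O = 1 + 2 O$)
$\left(Q{\left(-13 \right)} + u\right) 440 = \left(\left(1 + 2 \left(-13\right)\right) + 28\right) 440 = \left(\left(1 - 26\right) + 28\right) 440 = \left(-25 + 28\right) 440 = 3 \cdot 440 = 1320$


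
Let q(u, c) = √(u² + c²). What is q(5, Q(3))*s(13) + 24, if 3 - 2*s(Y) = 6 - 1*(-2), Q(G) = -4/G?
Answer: 24 - 5*√241/6 ≈ 11.063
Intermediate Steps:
q(u, c) = √(c² + u²)
s(Y) = -5/2 (s(Y) = 3/2 - (6 - 1*(-2))/2 = 3/2 - (6 + 2)/2 = 3/2 - ½*8 = 3/2 - 4 = -5/2)
q(5, Q(3))*s(13) + 24 = √((-4/3)² + 5²)*(-5/2) + 24 = √((-4*⅓)² + 25)*(-5/2) + 24 = √((-4/3)² + 25)*(-5/2) + 24 = √(16/9 + 25)*(-5/2) + 24 = √(241/9)*(-5/2) + 24 = (√241/3)*(-5/2) + 24 = -5*√241/6 + 24 = 24 - 5*√241/6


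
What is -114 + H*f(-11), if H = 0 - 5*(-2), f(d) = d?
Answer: -224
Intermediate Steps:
H = 10 (H = 0 + 10 = 10)
-114 + H*f(-11) = -114 + 10*(-11) = -114 - 110 = -224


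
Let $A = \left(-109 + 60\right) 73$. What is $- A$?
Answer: $3577$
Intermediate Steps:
$A = -3577$ ($A = \left(-49\right) 73 = -3577$)
$- A = \left(-1\right) \left(-3577\right) = 3577$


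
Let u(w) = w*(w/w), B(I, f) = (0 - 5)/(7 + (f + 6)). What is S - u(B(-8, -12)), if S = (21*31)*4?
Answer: 2609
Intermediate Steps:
B(I, f) = -5/(13 + f) (B(I, f) = -5/(7 + (6 + f)) = -5/(13 + f))
S = 2604 (S = 651*4 = 2604)
u(w) = w (u(w) = w*1 = w)
S - u(B(-8, -12)) = 2604 - (-5)/(13 - 12) = 2604 - (-5)/1 = 2604 - (-5) = 2604 - 1*(-5) = 2604 + 5 = 2609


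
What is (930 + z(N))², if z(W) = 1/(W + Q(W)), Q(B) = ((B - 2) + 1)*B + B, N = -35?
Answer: 1224787103401/1416100 ≈ 8.6490e+5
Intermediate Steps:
Q(B) = B + B*(-1 + B) (Q(B) = ((-2 + B) + 1)*B + B = (-1 + B)*B + B = B*(-1 + B) + B = B + B*(-1 + B))
z(W) = 1/(W + W²)
(930 + z(N))² = (930 + 1/((-35)*(1 - 35)))² = (930 - 1/35/(-34))² = (930 - 1/35*(-1/34))² = (930 + 1/1190)² = (1106701/1190)² = 1224787103401/1416100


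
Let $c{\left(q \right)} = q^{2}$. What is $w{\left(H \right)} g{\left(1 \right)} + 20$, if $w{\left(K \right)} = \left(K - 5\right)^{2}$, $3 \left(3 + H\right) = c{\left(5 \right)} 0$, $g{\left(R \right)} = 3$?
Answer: $212$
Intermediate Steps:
$H = -3$ ($H = -3 + \frac{5^{2} \cdot 0}{3} = -3 + \frac{25 \cdot 0}{3} = -3 + \frac{1}{3} \cdot 0 = -3 + 0 = -3$)
$w{\left(K \right)} = \left(-5 + K\right)^{2}$
$w{\left(H \right)} g{\left(1 \right)} + 20 = \left(-5 - 3\right)^{2} \cdot 3 + 20 = \left(-8\right)^{2} \cdot 3 + 20 = 64 \cdot 3 + 20 = 192 + 20 = 212$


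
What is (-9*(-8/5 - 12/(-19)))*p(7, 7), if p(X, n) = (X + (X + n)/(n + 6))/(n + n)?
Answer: 1242/247 ≈ 5.0283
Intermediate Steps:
p(X, n) = (X + (X + n)/(6 + n))/(2*n) (p(X, n) = (X + (X + n)/(6 + n))/((2*n)) = (X + (X + n)/(6 + n))*(1/(2*n)) = (X + (X + n)/(6 + n))/(2*n))
(-9*(-8/5 - 12/(-19)))*p(7, 7) = (-9*(-8/5 - 12/(-19)))*((1/2)*(7 + 7*7 + 7*7)/(7*(6 + 7))) = (-9*(-8*1/5 - 12*(-1/19)))*((1/2)*(1/7)*(7 + 49 + 49)/13) = (-9*(-8/5 + 12/19))*((1/2)*(1/7)*(1/13)*105) = -9*(-92/95)*(15/26) = (828/95)*(15/26) = 1242/247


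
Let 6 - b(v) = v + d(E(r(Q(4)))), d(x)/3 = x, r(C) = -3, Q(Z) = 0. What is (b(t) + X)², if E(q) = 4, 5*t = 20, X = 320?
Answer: 96100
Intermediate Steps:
t = 4 (t = (⅕)*20 = 4)
d(x) = 3*x
b(v) = -6 - v (b(v) = 6 - (v + 3*4) = 6 - (v + 12) = 6 - (12 + v) = 6 + (-12 - v) = -6 - v)
(b(t) + X)² = ((-6 - 1*4) + 320)² = ((-6 - 4) + 320)² = (-10 + 320)² = 310² = 96100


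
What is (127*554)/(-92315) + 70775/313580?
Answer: -3105853503/5789627540 ≈ -0.53645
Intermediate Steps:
(127*554)/(-92315) + 70775/313580 = 70358*(-1/92315) + 70775*(1/313580) = -70358/92315 + 14155/62716 = -3105853503/5789627540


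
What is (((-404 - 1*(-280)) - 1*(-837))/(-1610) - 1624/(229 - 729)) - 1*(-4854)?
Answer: 8499409/1750 ≈ 4856.8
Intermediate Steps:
(((-404 - 1*(-280)) - 1*(-837))/(-1610) - 1624/(229 - 729)) - 1*(-4854) = (((-404 + 280) + 837)*(-1/1610) - 1624/(-500)) + 4854 = ((-124 + 837)*(-1/1610) - 1624*(-1/500)) + 4854 = (713*(-1/1610) + 406/125) + 4854 = (-31/70 + 406/125) + 4854 = 4909/1750 + 4854 = 8499409/1750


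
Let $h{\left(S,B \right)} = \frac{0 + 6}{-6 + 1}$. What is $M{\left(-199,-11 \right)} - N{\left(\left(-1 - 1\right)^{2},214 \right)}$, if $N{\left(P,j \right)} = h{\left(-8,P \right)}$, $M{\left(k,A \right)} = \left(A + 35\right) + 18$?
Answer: $\frac{216}{5} \approx 43.2$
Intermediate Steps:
$M{\left(k,A \right)} = 53 + A$ ($M{\left(k,A \right)} = \left(35 + A\right) + 18 = 53 + A$)
$h{\left(S,B \right)} = - \frac{6}{5}$ ($h{\left(S,B \right)} = \frac{6}{-5} = 6 \left(- \frac{1}{5}\right) = - \frac{6}{5}$)
$N{\left(P,j \right)} = - \frac{6}{5}$
$M{\left(-199,-11 \right)} - N{\left(\left(-1 - 1\right)^{2},214 \right)} = \left(53 - 11\right) - - \frac{6}{5} = 42 + \frac{6}{5} = \frac{216}{5}$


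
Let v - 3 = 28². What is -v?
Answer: -787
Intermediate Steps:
v = 787 (v = 3 + 28² = 3 + 784 = 787)
-v = -1*787 = -787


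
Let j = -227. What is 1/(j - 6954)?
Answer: -1/7181 ≈ -0.00013926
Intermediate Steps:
1/(j - 6954) = 1/(-227 - 6954) = 1/(-7181) = -1/7181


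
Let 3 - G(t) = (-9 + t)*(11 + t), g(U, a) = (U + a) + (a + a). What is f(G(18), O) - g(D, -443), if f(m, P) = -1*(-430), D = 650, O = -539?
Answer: 1109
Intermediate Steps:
g(U, a) = U + 3*a (g(U, a) = (U + a) + 2*a = U + 3*a)
G(t) = 3 - (-9 + t)*(11 + t)
f(m, P) = 430
f(G(18), O) - g(D, -443) = 430 - (650 + 3*(-443)) = 430 - (650 - 1329) = 430 - 1*(-679) = 430 + 679 = 1109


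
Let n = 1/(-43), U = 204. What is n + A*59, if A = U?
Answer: 517547/43 ≈ 12036.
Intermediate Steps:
A = 204
n = -1/43 ≈ -0.023256
n + A*59 = -1/43 + 204*59 = -1/43 + 12036 = 517547/43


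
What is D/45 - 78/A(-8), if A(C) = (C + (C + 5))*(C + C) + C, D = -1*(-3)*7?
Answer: 1/420 ≈ 0.0023810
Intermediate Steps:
D = 21 (D = 3*7 = 21)
A(C) = C + 2*C*(5 + 2*C) (A(C) = (C + (5 + C))*(2*C) + C = (5 + 2*C)*(2*C) + C = 2*C*(5 + 2*C) + C = C + 2*C*(5 + 2*C))
D/45 - 78/A(-8) = 21/45 - 78*(-1/(8*(11 + 4*(-8)))) = 21*(1/45) - 78*(-1/(8*(11 - 32))) = 7/15 - 78/((-8*(-21))) = 7/15 - 78/168 = 7/15 - 78*1/168 = 7/15 - 13/28 = 1/420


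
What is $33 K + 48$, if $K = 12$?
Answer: $444$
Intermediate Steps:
$33 K + 48 = 33 \cdot 12 + 48 = 396 + 48 = 444$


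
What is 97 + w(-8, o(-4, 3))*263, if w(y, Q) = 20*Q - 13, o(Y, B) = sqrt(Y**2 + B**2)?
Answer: 22978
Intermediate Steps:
o(Y, B) = sqrt(B**2 + Y**2)
w(y, Q) = -13 + 20*Q
97 + w(-8, o(-4, 3))*263 = 97 + (-13 + 20*sqrt(3**2 + (-4)**2))*263 = 97 + (-13 + 20*sqrt(9 + 16))*263 = 97 + (-13 + 20*sqrt(25))*263 = 97 + (-13 + 20*5)*263 = 97 + (-13 + 100)*263 = 97 + 87*263 = 97 + 22881 = 22978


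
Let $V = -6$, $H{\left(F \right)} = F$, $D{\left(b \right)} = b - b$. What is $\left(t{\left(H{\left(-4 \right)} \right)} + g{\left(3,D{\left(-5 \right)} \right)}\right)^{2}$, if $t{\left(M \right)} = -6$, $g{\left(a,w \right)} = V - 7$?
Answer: $361$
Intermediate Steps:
$D{\left(b \right)} = 0$
$g{\left(a,w \right)} = -13$ ($g{\left(a,w \right)} = -6 - 7 = -13$)
$\left(t{\left(H{\left(-4 \right)} \right)} + g{\left(3,D{\left(-5 \right)} \right)}\right)^{2} = \left(-6 - 13\right)^{2} = \left(-19\right)^{2} = 361$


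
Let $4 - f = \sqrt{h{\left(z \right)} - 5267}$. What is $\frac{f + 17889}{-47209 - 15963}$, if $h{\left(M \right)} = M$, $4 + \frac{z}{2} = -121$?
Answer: $- \frac{17893}{63172} + \frac{3 i \sqrt{613}}{63172} \approx -0.28324 + 0.0011758 i$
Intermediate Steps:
$z = -250$ ($z = -8 + 2 \left(-121\right) = -8 - 242 = -250$)
$f = 4 - 3 i \sqrt{613}$ ($f = 4 - \sqrt{-250 - 5267} = 4 - \sqrt{-5517} = 4 - 3 i \sqrt{613} \approx 4.0 - 74.276 i$)
$\frac{f + 17889}{-47209 - 15963} = \frac{\left(4 - 3 i \sqrt{613}\right) + 17889}{-47209 - 15963} = \frac{17893 - 3 i \sqrt{613}}{-63172} = \left(17893 - 3 i \sqrt{613}\right) \left(- \frac{1}{63172}\right) = - \frac{17893}{63172} + \frac{3 i \sqrt{613}}{63172}$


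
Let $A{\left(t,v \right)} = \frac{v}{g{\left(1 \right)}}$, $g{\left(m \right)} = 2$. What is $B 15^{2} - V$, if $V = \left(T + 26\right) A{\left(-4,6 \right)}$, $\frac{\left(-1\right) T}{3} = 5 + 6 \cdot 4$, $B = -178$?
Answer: $-39867$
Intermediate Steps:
$A{\left(t,v \right)} = \frac{v}{2}$
$T = -87$ ($T = - 3 \left(5 + 6 \cdot 4\right) = - 3 \left(5 + 24\right) = \left(-3\right) 29 = -87$)
$V = -183$ ($V = \left(-87 + 26\right) \frac{1}{2} \cdot 6 = \left(-61\right) 3 = -183$)
$B 15^{2} - V = - 178 \cdot 15^{2} - -183 = \left(-178\right) 225 + 183 = -40050 + 183 = -39867$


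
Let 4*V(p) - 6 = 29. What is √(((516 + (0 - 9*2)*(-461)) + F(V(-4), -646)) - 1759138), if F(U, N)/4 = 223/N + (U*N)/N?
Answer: 9*I*√2254395619/323 ≈ 1323.0*I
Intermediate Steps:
V(p) = 35/4 (V(p) = 3/2 + (¼)*29 = 3/2 + 29/4 = 35/4)
F(U, N) = 4*U + 892/N (F(U, N) = 4*(223/N + (U*N)/N) = 4*(223/N + (N*U)/N) = 4*(223/N + U) = 4*(U + 223/N) = 4*U + 892/N)
√(((516 + (0 - 9*2)*(-461)) + F(V(-4), -646)) - 1759138) = √(((516 + (0 - 9*2)*(-461)) + (4*(35/4) + 892/(-646))) - 1759138) = √(((516 + (0 - 18)*(-461)) + (35 + 892*(-1/646))) - 1759138) = √(((516 - 18*(-461)) + (35 - 446/323)) - 1759138) = √(((516 + 8298) + 10859/323) - 1759138) = √((8814 + 10859/323) - 1759138) = √(2857781/323 - 1759138) = √(-565343793/323) = 9*I*√2254395619/323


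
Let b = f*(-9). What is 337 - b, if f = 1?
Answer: 346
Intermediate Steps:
b = -9 (b = 1*(-9) = -9)
337 - b = 337 - 1*(-9) = 337 + 9 = 346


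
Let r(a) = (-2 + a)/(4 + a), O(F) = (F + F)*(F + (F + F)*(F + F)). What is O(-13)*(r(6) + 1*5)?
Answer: -465426/5 ≈ -93085.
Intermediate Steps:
O(F) = 2*F*(F + 4*F²) (O(F) = (2*F)*(F + (2*F)*(2*F)) = (2*F)*(F + 4*F²) = 2*F*(F + 4*F²))
r(a) = (-2 + a)/(4 + a)
O(-13)*(r(6) + 1*5) = ((-13)²*(2 + 8*(-13)))*((-2 + 6)/(4 + 6) + 1*5) = (169*(2 - 104))*(4/10 + 5) = (169*(-102))*((⅒)*4 + 5) = -17238*(⅖ + 5) = -17238*27/5 = -465426/5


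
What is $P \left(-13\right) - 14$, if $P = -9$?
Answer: $103$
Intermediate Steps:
$P \left(-13\right) - 14 = \left(-9\right) \left(-13\right) - 14 = 117 - 14 = 103$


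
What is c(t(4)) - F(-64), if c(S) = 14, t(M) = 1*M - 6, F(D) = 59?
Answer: -45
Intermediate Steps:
t(M) = -6 + M (t(M) = M - 6 = -6 + M)
c(t(4)) - F(-64) = 14 - 1*59 = 14 - 59 = -45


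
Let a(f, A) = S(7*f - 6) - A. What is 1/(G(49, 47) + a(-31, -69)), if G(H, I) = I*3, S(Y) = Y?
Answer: -1/13 ≈ -0.076923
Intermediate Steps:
G(H, I) = 3*I
a(f, A) = -6 - A + 7*f (a(f, A) = (7*f - 6) - A = (-6 + 7*f) - A = -6 - A + 7*f)
1/(G(49, 47) + a(-31, -69)) = 1/(3*47 + (-6 - 1*(-69) + 7*(-31))) = 1/(141 + (-6 + 69 - 217)) = 1/(141 - 154) = 1/(-13) = -1/13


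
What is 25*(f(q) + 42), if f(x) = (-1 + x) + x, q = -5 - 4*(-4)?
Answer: 1575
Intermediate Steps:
q = 11 (q = -5 + 16 = 11)
f(x) = -1 + 2*x
25*(f(q) + 42) = 25*((-1 + 2*11) + 42) = 25*((-1 + 22) + 42) = 25*(21 + 42) = 25*63 = 1575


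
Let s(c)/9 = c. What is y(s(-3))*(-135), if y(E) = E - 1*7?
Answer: 4590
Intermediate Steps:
s(c) = 9*c
y(E) = -7 + E (y(E) = E - 7 = -7 + E)
y(s(-3))*(-135) = (-7 + 9*(-3))*(-135) = (-7 - 27)*(-135) = -34*(-135) = 4590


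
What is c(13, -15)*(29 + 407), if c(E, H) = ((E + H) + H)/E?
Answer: -7412/13 ≈ -570.15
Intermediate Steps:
c(E, H) = (E + 2*H)/E
c(13, -15)*(29 + 407) = ((13 + 2*(-15))/13)*(29 + 407) = ((13 - 30)/13)*436 = ((1/13)*(-17))*436 = -17/13*436 = -7412/13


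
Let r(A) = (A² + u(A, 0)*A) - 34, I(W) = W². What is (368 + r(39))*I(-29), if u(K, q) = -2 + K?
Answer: 2773618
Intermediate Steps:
r(A) = -34 + A² + A*(-2 + A) (r(A) = (A² + (-2 + A)*A) - 34 = (A² + A*(-2 + A)) - 34 = -34 + A² + A*(-2 + A))
(368 + r(39))*I(-29) = (368 + (-34 - 2*39 + 2*39²))*(-29)² = (368 + (-34 - 78 + 2*1521))*841 = (368 + (-34 - 78 + 3042))*841 = (368 + 2930)*841 = 3298*841 = 2773618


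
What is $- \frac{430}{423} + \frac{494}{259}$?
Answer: $\frac{97592}{109557} \approx 0.89079$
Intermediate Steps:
$- \frac{430}{423} + \frac{494}{259} = \frac{97592}{109557}$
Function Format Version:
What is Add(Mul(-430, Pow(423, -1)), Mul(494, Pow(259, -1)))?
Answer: Rational(97592, 109557) ≈ 0.89079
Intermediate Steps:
Add(Mul(-430, Pow(423, -1)), Mul(494, Pow(259, -1))) = Add(Mul(-430, Rational(1, 423)), Mul(494, Rational(1, 259))) = Add(Rational(-430, 423), Rational(494, 259)) = Rational(97592, 109557)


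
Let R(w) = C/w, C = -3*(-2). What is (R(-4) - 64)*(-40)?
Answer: 2620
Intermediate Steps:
C = 6
R(w) = 6/w
(R(-4) - 64)*(-40) = (6/(-4) - 64)*(-40) = (6*(-¼) - 64)*(-40) = (-3/2 - 64)*(-40) = -131/2*(-40) = 2620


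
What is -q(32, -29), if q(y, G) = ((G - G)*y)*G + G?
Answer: 29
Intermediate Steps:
q(y, G) = G (q(y, G) = (0*y)*G + G = 0*G + G = 0 + G = G)
-q(32, -29) = -1*(-29) = 29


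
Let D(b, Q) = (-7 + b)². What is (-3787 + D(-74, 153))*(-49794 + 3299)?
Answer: -128977130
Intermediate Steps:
(-3787 + D(-74, 153))*(-49794 + 3299) = (-3787 + (-7 - 74)²)*(-49794 + 3299) = (-3787 + (-81)²)*(-46495) = (-3787 + 6561)*(-46495) = 2774*(-46495) = -128977130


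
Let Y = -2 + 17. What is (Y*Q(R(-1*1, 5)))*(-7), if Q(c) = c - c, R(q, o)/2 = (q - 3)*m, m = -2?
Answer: 0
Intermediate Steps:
R(q, o) = 12 - 4*q (R(q, o) = 2*((q - 3)*(-2)) = 2*((-3 + q)*(-2)) = 2*(6 - 2*q) = 12 - 4*q)
Q(c) = 0
Y = 15
(Y*Q(R(-1*1, 5)))*(-7) = (15*0)*(-7) = 0*(-7) = 0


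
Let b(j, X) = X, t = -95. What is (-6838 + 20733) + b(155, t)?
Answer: 13800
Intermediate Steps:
(-6838 + 20733) + b(155, t) = (-6838 + 20733) - 95 = 13895 - 95 = 13800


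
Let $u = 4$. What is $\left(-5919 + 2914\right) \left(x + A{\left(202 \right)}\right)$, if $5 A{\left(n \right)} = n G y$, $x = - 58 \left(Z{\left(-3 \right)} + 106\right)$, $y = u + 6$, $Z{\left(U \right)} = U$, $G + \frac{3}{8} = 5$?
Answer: $\frac{24674055}{2} \approx 1.2337 \cdot 10^{7}$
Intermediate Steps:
$G = \frac{37}{8}$ ($G = - \frac{3}{8} + 5 = \frac{37}{8} \approx 4.625$)
$y = 10$ ($y = 4 + 6 = 10$)
$x = -5974$ ($x = - 58 \left(-3 + 106\right) = \left(-58\right) 103 = -5974$)
$A{\left(n \right)} = \frac{37 n}{4}$ ($A{\left(n \right)} = \frac{n \frac{37}{8} \cdot 10}{5} = \frac{\frac{37 n}{8} \cdot 10}{5} = \frac{\frac{185}{4} n}{5} = \frac{37 n}{4}$)
$\left(-5919 + 2914\right) \left(x + A{\left(202 \right)}\right) = \left(-5919 + 2914\right) \left(-5974 + \frac{37}{4} \cdot 202\right) = - 3005 \left(-5974 + \frac{3737}{2}\right) = \left(-3005\right) \left(- \frac{8211}{2}\right) = \frac{24674055}{2}$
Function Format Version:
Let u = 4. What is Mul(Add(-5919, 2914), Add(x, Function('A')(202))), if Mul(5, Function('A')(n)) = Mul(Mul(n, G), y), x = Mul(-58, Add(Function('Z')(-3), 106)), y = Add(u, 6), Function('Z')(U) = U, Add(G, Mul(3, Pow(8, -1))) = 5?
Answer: Rational(24674055, 2) ≈ 1.2337e+7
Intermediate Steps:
G = Rational(37, 8) (G = Add(Rational(-3, 8), 5) = Rational(37, 8) ≈ 4.6250)
y = 10 (y = Add(4, 6) = 10)
x = -5974 (x = Mul(-58, Add(-3, 106)) = Mul(-58, 103) = -5974)
Function('A')(n) = Mul(Rational(37, 4), n) (Function('A')(n) = Mul(Rational(1, 5), Mul(Mul(n, Rational(37, 8)), 10)) = Mul(Rational(1, 5), Mul(Mul(Rational(37, 8), n), 10)) = Mul(Rational(1, 5), Mul(Rational(185, 4), n)) = Mul(Rational(37, 4), n))
Mul(Add(-5919, 2914), Add(x, Function('A')(202))) = Mul(Add(-5919, 2914), Add(-5974, Mul(Rational(37, 4), 202))) = Mul(-3005, Add(-5974, Rational(3737, 2))) = Mul(-3005, Rational(-8211, 2)) = Rational(24674055, 2)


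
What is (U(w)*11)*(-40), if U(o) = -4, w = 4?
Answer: 1760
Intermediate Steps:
(U(w)*11)*(-40) = -4*11*(-40) = -44*(-40) = 1760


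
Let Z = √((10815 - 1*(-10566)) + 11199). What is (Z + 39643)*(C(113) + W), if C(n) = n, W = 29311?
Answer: 1166455632 + 176544*√905 ≈ 1.1718e+9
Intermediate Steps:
Z = 6*√905 (Z = √((10815 + 10566) + 11199) = √(21381 + 11199) = √32580 = 6*√905 ≈ 180.50)
(Z + 39643)*(C(113) + W) = (6*√905 + 39643)*(113 + 29311) = (39643 + 6*√905)*29424 = 1166455632 + 176544*√905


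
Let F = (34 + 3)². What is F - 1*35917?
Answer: -34548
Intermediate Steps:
F = 1369 (F = 37² = 1369)
F - 1*35917 = 1369 - 1*35917 = 1369 - 35917 = -34548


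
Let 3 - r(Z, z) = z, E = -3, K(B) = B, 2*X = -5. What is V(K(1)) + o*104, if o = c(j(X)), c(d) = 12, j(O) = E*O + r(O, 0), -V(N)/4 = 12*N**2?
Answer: 1200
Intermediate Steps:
X = -5/2 (X = (1/2)*(-5) = -5/2 ≈ -2.5000)
V(N) = -48*N**2
r(Z, z) = 3 - z
j(O) = 3 - 3*O (j(O) = -3*O + (3 - 1*0) = -3*O + (3 + 0) = -3*O + 3 = 3 - 3*O)
o = 12
V(K(1)) + o*104 = -48*1**2 + 12*104 = -48*1 + 1248 = -48 + 1248 = 1200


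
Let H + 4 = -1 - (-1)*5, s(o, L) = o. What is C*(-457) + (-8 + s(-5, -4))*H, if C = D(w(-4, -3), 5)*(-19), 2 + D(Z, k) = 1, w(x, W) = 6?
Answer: -8683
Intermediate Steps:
D(Z, k) = -1 (D(Z, k) = -2 + 1 = -1)
H = 0 (H = -4 + (-1 - (-1)*5) = -4 + (-1 - 1*(-5)) = -4 + (-1 + 5) = -4 + 4 = 0)
C = 19 (C = -1*(-19) = 19)
C*(-457) + (-8 + s(-5, -4))*H = 19*(-457) + (-8 - 5)*0 = -8683 - 13*0 = -8683 + 0 = -8683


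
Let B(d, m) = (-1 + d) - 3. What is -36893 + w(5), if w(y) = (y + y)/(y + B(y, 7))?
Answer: -110674/3 ≈ -36891.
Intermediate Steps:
B(d, m) = -4 + d
w(y) = 2*y/(-4 + 2*y) (w(y) = (y + y)/(y + (-4 + y)) = (2*y)/(-4 + 2*y) = 2*y/(-4 + 2*y))
-36893 + w(5) = -36893 + 5/(-2 + 5) = -36893 + 5/3 = -110674/3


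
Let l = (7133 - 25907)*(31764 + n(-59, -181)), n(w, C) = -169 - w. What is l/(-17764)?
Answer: 148568049/4441 ≈ 33454.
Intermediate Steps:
l = -594272196 (l = (7133 - 25907)*(31764 + (-169 - 1*(-59))) = -18774*(31764 + (-169 + 59)) = -18774*(31764 - 110) = -18774*31654 = -594272196)
l/(-17764) = -594272196/(-17764) = -594272196*(-1/17764) = 148568049/4441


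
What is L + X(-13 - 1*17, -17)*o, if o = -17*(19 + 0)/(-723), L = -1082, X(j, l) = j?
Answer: -263992/241 ≈ -1095.4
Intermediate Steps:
o = 323/723 (o = -17*19*(-1/723) = -323*(-1/723) = 323/723 ≈ 0.44675)
L + X(-13 - 1*17, -17)*o = -1082 + (-13 - 1*17)*(323/723) = -1082 + (-13 - 17)*(323/723) = -1082 - 30*323/723 = -1082 - 3230/241 = -263992/241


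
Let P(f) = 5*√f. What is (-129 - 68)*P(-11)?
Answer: -985*I*√11 ≈ -3266.9*I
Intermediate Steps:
(-129 - 68)*P(-11) = (-129 - 68)*(5*√(-11)) = -985*I*√11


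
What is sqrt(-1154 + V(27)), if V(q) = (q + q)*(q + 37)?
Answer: sqrt(2302) ≈ 47.979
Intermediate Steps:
V(q) = 2*q*(37 + q) (V(q) = (2*q)*(37 + q) = 2*q*(37 + q))
sqrt(-1154 + V(27)) = sqrt(-1154 + 2*27*(37 + 27)) = sqrt(-1154 + 2*27*64) = sqrt(-1154 + 3456) = sqrt(2302)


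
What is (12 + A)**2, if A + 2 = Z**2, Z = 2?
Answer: 196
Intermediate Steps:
A = 2 (A = -2 + 2**2 = -2 + 4 = 2)
(12 + A)**2 = (12 + 2)**2 = 14**2 = 196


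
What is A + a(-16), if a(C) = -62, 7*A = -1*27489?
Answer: -3989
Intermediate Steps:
A = -3927 (A = (-1*27489)/7 = (⅐)*(-27489) = -3927)
A + a(-16) = -3927 - 62 = -3989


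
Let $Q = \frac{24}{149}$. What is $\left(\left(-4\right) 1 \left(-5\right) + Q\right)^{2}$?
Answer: $\frac{9024016}{22201} \approx 406.47$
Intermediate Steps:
$Q = \frac{24}{149}$ ($Q = 24 \cdot \frac{1}{149} = \frac{24}{149} \approx 0.16107$)
$\left(\left(-4\right) 1 \left(-5\right) + Q\right)^{2} = \left(\left(-4\right) 1 \left(-5\right) + \frac{24}{149}\right)^{2} = \left(\left(-4\right) \left(-5\right) + \frac{24}{149}\right)^{2} = \left(20 + \frac{24}{149}\right)^{2} = \left(\frac{3004}{149}\right)^{2} = \frac{9024016}{22201}$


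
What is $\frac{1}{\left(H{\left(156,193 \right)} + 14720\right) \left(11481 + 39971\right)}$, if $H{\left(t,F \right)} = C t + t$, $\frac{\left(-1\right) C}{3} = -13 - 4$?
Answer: $\frac{1}{1174752064} \approx 8.5124 \cdot 10^{-10}$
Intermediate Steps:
$C = 51$ ($C = - 3 \left(-13 - 4\right) = \left(-3\right) \left(-17\right) = 51$)
$H{\left(t,F \right)} = 52 t$ ($H{\left(t,F \right)} = 51 t + t = 52 t$)
$\frac{1}{\left(H{\left(156,193 \right)} + 14720\right) \left(11481 + 39971\right)} = \frac{1}{\left(52 \cdot 156 + 14720\right) \left(11481 + 39971\right)} = \frac{1}{\left(8112 + 14720\right) 51452} = \frac{1}{22832 \cdot 51452} = \frac{1}{1174752064}$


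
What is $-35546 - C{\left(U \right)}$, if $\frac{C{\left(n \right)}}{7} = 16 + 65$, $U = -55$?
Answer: $-36113$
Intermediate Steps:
$C{\left(n \right)} = 567$ ($C{\left(n \right)} = 7 \left(16 + 65\right) = 7 \cdot 81 = 567$)
$-35546 - C{\left(U \right)} = -35546 - 567 = -36113$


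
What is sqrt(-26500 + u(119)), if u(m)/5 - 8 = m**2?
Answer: 7*sqrt(905) ≈ 210.58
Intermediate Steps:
u(m) = 40 + 5*m**2
sqrt(-26500 + u(119)) = sqrt(-26500 + (40 + 5*119**2)) = sqrt(-26500 + (40 + 5*14161)) = sqrt(-26500 + (40 + 70805)) = sqrt(-26500 + 70845) = sqrt(44345) = 7*sqrt(905)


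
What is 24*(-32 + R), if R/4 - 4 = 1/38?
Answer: -7248/19 ≈ -381.47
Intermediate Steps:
R = 306/19 (R = 16 + 4/38 = 16 + 4*(1/38) = 16 + 2/19 = 306/19 ≈ 16.105)
24*(-32 + R) = 24*(-32 + 306/19) = 24*(-302/19) = -7248/19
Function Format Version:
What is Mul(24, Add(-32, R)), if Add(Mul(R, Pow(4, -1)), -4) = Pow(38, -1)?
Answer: Rational(-7248, 19) ≈ -381.47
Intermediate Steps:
R = Rational(306, 19) (R = Add(16, Mul(4, Pow(38, -1))) = Add(16, Mul(4, Rational(1, 38))) = Add(16, Rational(2, 19)) = Rational(306, 19) ≈ 16.105)
Mul(24, Add(-32, R)) = Mul(24, Add(-32, Rational(306, 19))) = Mul(24, Rational(-302, 19)) = Rational(-7248, 19)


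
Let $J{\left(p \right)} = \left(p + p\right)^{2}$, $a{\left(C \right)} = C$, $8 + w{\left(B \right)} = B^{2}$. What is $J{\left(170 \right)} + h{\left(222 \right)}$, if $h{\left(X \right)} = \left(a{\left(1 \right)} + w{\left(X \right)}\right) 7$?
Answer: $460539$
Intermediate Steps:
$w{\left(B \right)} = -8 + B^{2}$
$J{\left(p \right)} = 4 p^{2}$ ($J{\left(p \right)} = \left(2 p\right)^{2} = 4 p^{2}$)
$h{\left(X \right)} = -49 + 7 X^{2}$ ($h{\left(X \right)} = \left(1 + \left(-8 + X^{2}\right)\right) 7 = \left(-7 + X^{2}\right) 7 = -49 + 7 X^{2}$)
$J{\left(170 \right)} + h{\left(222 \right)} = 4 \cdot 170^{2} - \left(49 - 7 \cdot 222^{2}\right) = 4 \cdot 28900 + \left(-49 + 7 \cdot 49284\right) = 115600 + \left(-49 + 344988\right) = 115600 + 344939 = 460539$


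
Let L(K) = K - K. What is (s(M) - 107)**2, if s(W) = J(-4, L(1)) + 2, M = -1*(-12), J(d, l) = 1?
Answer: 10816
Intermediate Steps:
L(K) = 0
M = 12
s(W) = 3 (s(W) = 1 + 2 = 3)
(s(M) - 107)**2 = (3 - 107)**2 = (-104)**2 = 10816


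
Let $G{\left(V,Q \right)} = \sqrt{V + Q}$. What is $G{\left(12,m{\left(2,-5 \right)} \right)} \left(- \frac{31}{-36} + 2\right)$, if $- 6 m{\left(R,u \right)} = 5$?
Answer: $\frac{103 \sqrt{402}}{216} \approx 9.5609$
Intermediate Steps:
$m{\left(R,u \right)} = - \frac{5}{6}$ ($m{\left(R,u \right)} = \left(- \frac{1}{6}\right) 5 = - \frac{5}{6}$)
$G{\left(V,Q \right)} = \sqrt{Q + V}$
$G{\left(12,m{\left(2,-5 \right)} \right)} \left(- \frac{31}{-36} + 2\right) = \sqrt{- \frac{5}{6} + 12} \left(- \frac{31}{-36} + 2\right) = \sqrt{\frac{67}{6}} \left(\left(-31\right) \left(- \frac{1}{36}\right) + 2\right) = \frac{\sqrt{402}}{6} \left(\frac{31}{36} + 2\right) = \frac{\sqrt{402}}{6} \cdot \frac{103}{36} = \frac{103 \sqrt{402}}{216}$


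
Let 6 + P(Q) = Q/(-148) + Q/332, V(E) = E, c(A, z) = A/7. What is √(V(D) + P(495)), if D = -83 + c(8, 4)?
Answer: 5*I*√6633157314/42994 ≈ 9.4716*I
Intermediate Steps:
c(A, z) = A/7 (c(A, z) = A*(⅐) = A/7)
D = -573/7 (D = -83 + (⅐)*8 = -83 + 8/7 = -573/7 ≈ -81.857)
P(Q) = -6 - 23*Q/6142 (P(Q) = -6 + (Q/(-148) + Q/332) = -6 + (Q*(-1/148) + Q*(1/332)) = -6 + (-Q/148 + Q/332) = -6 - 23*Q/6142)
√(V(D) + P(495)) = √(-573/7 + (-6 - 23/6142*495)) = √(-573/7 + (-6 - 11385/6142)) = √(-573/7 - 48237/6142) = √(-3857025/42994) = 5*I*√6633157314/42994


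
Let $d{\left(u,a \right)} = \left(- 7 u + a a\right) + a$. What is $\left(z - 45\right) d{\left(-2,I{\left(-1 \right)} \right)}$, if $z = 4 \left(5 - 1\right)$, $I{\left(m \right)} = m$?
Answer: $-406$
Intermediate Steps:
$d{\left(u,a \right)} = a + a^{2} - 7 u$ ($d{\left(u,a \right)} = \left(- 7 u + a^{2}\right) + a = \left(a^{2} - 7 u\right) + a = a + a^{2} - 7 u$)
$z = 16$ ($z = 4 \cdot 4 = 16$)
$\left(z - 45\right) d{\left(-2,I{\left(-1 \right)} \right)} = \left(16 - 45\right) \left(-1 + \left(-1\right)^{2} - -14\right) = - 29 \left(-1 + 1 + 14\right) = \left(-29\right) 14 = -406$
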